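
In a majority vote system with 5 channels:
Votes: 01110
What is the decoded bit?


Ones: 3 out of 5
Threshold: 3

1 (3/5 voted 1)


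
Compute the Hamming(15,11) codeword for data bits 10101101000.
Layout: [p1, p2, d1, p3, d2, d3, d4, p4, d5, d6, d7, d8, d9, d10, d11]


Parity bits: p1=0, p2=1, p3=0, p4=1

011001011101000


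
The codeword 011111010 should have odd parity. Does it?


Number of 1s: 6

No, parity error (6 ones)


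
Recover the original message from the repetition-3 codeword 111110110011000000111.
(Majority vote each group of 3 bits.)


Groups: 111, 110, 110, 011, 000, 000, 111
Majority votes: 1111001

1111001


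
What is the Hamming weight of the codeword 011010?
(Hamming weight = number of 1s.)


Counting 1s in 011010

3


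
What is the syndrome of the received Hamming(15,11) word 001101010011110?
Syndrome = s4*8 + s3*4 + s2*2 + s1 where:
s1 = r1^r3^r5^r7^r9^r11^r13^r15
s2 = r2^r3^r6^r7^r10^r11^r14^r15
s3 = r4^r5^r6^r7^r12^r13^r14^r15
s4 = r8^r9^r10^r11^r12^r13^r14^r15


s1=1, s2=0, s3=1, s4=1

Syndrome = 13 (error at position 13)


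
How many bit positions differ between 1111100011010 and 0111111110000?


XOR: 1000011101010
Count of 1s: 6

6


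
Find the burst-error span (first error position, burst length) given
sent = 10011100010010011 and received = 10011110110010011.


XOR: 00000010100000000

Burst at position 6, length 3


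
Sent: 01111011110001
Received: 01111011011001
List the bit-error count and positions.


XOR: 00000000101000

2 error(s) at position(s): 8, 10


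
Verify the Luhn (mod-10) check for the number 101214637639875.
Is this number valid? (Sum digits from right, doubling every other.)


Luhn sum = 67
67 mod 10 = 7

Invalid (Luhn sum mod 10 = 7)


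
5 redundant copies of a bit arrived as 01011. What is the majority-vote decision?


Ones: 3 out of 5
Threshold: 3

1 (3/5 voted 1)


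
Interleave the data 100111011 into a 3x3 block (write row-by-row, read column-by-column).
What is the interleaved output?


Matrix:
  100
  111
  011
Read columns: 110011011

110011011


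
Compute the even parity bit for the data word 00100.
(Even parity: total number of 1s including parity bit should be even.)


Number of 1s in data: 1
Parity bit: 1

1


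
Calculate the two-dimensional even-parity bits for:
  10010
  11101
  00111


Row parities: 001
Column parities: 01000

Row P: 001, Col P: 01000, Corner: 1


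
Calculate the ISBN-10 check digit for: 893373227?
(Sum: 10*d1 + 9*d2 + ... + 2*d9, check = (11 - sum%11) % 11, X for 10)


Weighted sum: 291
291 mod 11 = 5

Check digit: 6


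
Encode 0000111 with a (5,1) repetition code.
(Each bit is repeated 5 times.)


Each bit -> 5 copies

00000000000000000000111111111111111


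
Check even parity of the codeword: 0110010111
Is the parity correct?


Number of 1s: 6

Yes, parity is correct (6 ones)


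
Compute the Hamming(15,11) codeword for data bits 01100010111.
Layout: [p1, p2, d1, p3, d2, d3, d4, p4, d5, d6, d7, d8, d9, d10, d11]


Parity bits: p1=0, p2=0, p3=1, p4=0

000111000010111


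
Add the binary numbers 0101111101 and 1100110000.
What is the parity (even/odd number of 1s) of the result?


0101111101 = 381
1100110000 = 816
Sum = 1197 = 10010101101
1s count = 6

even parity (6 ones in 10010101101)


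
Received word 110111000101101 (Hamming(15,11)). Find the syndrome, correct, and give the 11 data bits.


Syndrome = 0: no error detected

Data: 01100101101 (no errors)


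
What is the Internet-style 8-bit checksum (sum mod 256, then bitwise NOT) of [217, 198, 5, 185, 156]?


Sum = 761 mod 256 = 249
Complement = 6

6


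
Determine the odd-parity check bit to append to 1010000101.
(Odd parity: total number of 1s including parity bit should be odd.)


Number of 1s in data: 4
Parity bit: 1

1


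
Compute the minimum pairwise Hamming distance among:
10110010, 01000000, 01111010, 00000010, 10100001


Comparing all pairs, minimum distance: 2
Can detect 1 errors, correct 0 errors

2


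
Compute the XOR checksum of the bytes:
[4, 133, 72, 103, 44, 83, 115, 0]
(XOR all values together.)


XOR chain: 4 ^ 133 ^ 72 ^ 103 ^ 44 ^ 83 ^ 115 ^ 0 = 162

162


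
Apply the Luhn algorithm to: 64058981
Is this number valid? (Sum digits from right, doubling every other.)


Luhn sum = 36
36 mod 10 = 6

Invalid (Luhn sum mod 10 = 6)


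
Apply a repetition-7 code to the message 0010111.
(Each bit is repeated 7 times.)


Each bit -> 7 copies

0000000000000011111110000000111111111111111111111


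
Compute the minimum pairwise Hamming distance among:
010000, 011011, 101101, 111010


Comparing all pairs, minimum distance: 2
Can detect 1 errors, correct 0 errors

2


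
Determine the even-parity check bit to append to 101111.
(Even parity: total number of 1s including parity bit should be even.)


Number of 1s in data: 5
Parity bit: 1

1


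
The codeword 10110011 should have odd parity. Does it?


Number of 1s: 5

Yes, parity is correct (5 ones)


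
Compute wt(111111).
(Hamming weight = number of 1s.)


Counting 1s in 111111

6


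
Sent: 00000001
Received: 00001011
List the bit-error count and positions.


XOR: 00001010

2 error(s) at position(s): 4, 6


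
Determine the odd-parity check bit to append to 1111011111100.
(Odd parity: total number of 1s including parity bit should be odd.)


Number of 1s in data: 10
Parity bit: 1

1


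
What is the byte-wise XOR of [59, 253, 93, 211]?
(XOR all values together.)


XOR chain: 59 ^ 253 ^ 93 ^ 211 = 72

72


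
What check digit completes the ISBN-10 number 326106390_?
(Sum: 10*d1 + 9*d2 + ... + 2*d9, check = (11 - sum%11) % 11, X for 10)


Weighted sum: 172
172 mod 11 = 7

Check digit: 4


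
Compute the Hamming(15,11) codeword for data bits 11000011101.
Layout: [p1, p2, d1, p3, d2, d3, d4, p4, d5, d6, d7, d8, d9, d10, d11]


Parity bits: p1=1, p2=1, p3=0, p4=0

111010000011101


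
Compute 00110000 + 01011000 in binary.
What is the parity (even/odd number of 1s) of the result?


00110000 = 48
01011000 = 88
Sum = 136 = 10001000
1s count = 2

even parity (2 ones in 10001000)


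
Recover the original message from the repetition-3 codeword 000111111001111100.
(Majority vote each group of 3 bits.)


Groups: 000, 111, 111, 001, 111, 100
Majority votes: 011010

011010


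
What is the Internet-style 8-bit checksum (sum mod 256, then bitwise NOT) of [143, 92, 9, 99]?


Sum = 343 mod 256 = 87
Complement = 168

168


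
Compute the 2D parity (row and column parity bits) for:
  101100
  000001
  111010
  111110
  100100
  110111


Row parities: 110101
Column parities: 111010

Row P: 110101, Col P: 111010, Corner: 0


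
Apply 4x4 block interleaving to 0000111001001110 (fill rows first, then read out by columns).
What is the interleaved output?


Matrix:
  0000
  1110
  0100
  1110
Read columns: 0101011101010000

0101011101010000


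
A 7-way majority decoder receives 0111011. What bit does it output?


Ones: 5 out of 7
Threshold: 4

1 (5/7 voted 1)


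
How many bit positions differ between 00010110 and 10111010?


XOR: 10101100
Count of 1s: 4

4


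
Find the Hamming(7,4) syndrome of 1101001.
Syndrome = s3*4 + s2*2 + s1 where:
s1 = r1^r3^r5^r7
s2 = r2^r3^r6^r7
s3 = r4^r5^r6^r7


s1=0, s2=0, s3=0

Syndrome = 0 (no error)


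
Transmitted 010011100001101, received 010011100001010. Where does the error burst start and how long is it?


XOR: 000000000000111

Burst at position 12, length 3


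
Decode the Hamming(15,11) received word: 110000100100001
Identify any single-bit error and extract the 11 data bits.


Syndrome = 1: error at position 1

Data: 00010100001 (corrected bit 1)


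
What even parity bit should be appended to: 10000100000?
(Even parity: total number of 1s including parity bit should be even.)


Number of 1s in data: 2
Parity bit: 0

0


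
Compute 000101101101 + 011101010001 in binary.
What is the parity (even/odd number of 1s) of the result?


000101101101 = 365
011101010001 = 1873
Sum = 2238 = 100010111110
1s count = 7

odd parity (7 ones in 100010111110)


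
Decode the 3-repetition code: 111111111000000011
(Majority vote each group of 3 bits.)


Groups: 111, 111, 111, 000, 000, 011
Majority votes: 111001

111001


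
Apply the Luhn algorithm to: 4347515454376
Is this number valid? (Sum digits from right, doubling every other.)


Luhn sum = 66
66 mod 10 = 6

Invalid (Luhn sum mod 10 = 6)


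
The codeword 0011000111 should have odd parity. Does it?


Number of 1s: 5

Yes, parity is correct (5 ones)


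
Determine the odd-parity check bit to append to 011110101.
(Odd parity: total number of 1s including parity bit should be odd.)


Number of 1s in data: 6
Parity bit: 1

1


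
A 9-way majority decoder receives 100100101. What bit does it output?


Ones: 4 out of 9
Threshold: 5

0 (4/9 voted 1)


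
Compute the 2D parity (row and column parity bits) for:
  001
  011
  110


Row parities: 100
Column parities: 100

Row P: 100, Col P: 100, Corner: 1


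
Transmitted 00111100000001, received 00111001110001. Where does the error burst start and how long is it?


XOR: 00000101110000

Burst at position 5, length 5


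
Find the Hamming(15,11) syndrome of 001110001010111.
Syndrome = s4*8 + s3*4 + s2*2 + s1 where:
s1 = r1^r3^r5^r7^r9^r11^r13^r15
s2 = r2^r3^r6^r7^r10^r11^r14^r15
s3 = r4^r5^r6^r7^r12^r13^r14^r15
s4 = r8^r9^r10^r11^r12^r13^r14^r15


s1=0, s2=0, s3=1, s4=1

Syndrome = 12 (error at position 12)


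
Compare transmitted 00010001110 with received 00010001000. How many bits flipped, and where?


XOR: 00000000110

2 error(s) at position(s): 8, 9


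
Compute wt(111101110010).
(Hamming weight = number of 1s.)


Counting 1s in 111101110010

8


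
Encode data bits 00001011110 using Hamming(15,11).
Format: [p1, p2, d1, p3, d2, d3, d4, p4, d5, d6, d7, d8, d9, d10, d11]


Parity bits: p1=1, p2=0, p3=1, p4=1

100100011011110


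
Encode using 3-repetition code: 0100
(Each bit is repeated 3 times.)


Each bit -> 3 copies

000111000000


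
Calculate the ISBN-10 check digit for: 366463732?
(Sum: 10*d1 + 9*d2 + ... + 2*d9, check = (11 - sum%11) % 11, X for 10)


Weighted sum: 252
252 mod 11 = 10

Check digit: 1


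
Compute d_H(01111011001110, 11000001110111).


XOR: 10111010111001
Count of 1s: 9

9


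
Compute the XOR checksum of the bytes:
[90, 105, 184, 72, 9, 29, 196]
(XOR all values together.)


XOR chain: 90 ^ 105 ^ 184 ^ 72 ^ 9 ^ 29 ^ 196 = 19

19


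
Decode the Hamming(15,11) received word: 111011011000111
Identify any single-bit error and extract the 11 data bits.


Syndrome = 14: error at position 14

Data: 11101000101 (corrected bit 14)


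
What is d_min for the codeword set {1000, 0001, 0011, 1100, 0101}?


Comparing all pairs, minimum distance: 1
Can detect 0 errors, correct 0 errors

1


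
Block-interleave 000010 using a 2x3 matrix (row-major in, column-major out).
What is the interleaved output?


Matrix:
  000
  010
Read columns: 000100

000100


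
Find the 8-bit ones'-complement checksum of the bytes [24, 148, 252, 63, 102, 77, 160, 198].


Sum = 1024 mod 256 = 0
Complement = 255

255


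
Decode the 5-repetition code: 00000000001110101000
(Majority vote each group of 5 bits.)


Groups: 00000, 00000, 11101, 01000
Majority votes: 0010

0010


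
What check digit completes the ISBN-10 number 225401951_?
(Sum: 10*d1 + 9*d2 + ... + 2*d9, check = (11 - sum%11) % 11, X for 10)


Weighted sum: 164
164 mod 11 = 10

Check digit: 1


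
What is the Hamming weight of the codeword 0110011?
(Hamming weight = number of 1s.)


Counting 1s in 0110011

4


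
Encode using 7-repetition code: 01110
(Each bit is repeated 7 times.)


Each bit -> 7 copies

00000001111111111111111111110000000


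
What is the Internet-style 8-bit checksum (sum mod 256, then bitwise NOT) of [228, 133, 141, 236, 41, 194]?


Sum = 973 mod 256 = 205
Complement = 50

50


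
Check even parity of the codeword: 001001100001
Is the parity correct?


Number of 1s: 4

Yes, parity is correct (4 ones)


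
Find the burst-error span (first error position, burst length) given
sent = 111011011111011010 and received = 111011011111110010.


XOR: 000000000000101000

Burst at position 12, length 3


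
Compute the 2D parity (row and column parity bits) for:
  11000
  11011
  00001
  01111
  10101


Row parities: 00101
Column parities: 11000

Row P: 00101, Col P: 11000, Corner: 0


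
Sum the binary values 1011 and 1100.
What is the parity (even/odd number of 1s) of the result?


1011 = 11
1100 = 12
Sum = 23 = 10111
1s count = 4

even parity (4 ones in 10111)


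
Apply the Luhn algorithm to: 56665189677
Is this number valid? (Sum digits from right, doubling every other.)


Luhn sum = 59
59 mod 10 = 9

Invalid (Luhn sum mod 10 = 9)


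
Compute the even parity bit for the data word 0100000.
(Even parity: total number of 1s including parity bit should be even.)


Number of 1s in data: 1
Parity bit: 1

1


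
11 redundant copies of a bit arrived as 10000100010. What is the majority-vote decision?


Ones: 3 out of 11
Threshold: 6

0 (3/11 voted 1)


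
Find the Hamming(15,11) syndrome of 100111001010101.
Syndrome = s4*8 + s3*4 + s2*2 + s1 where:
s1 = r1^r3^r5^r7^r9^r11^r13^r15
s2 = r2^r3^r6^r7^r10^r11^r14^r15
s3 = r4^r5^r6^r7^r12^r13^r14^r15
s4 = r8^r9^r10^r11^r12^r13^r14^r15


s1=0, s2=1, s3=1, s4=0

Syndrome = 6 (error at position 6)


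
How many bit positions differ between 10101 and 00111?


XOR: 10010
Count of 1s: 2

2


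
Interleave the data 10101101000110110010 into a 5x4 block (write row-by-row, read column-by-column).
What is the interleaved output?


Matrix:
  1010
  1101
  0001
  1011
  0010
Read columns: 11010010001001101110

11010010001001101110


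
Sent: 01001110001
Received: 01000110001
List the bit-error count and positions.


XOR: 00001000000

1 error(s) at position(s): 4


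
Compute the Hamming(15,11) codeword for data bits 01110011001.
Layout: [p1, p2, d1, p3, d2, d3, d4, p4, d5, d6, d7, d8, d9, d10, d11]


Parity bits: p1=0, p2=0, p3=1, p4=1

000111110011001


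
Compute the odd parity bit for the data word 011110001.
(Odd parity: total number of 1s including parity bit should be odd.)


Number of 1s in data: 5
Parity bit: 0

0


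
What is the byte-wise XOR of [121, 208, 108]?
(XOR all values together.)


XOR chain: 121 ^ 208 ^ 108 = 197

197


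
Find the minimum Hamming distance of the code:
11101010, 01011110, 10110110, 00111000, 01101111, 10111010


Comparing all pairs, minimum distance: 2
Can detect 1 errors, correct 0 errors

2


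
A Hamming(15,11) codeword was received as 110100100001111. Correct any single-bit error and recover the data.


Syndrome = 0: no error detected

Data: 00010001111 (no errors)


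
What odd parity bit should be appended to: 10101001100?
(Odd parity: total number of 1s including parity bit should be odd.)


Number of 1s in data: 5
Parity bit: 0

0


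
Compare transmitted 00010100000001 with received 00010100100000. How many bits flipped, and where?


XOR: 00000000100001

2 error(s) at position(s): 8, 13


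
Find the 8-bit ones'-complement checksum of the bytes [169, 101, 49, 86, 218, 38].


Sum = 661 mod 256 = 149
Complement = 106

106


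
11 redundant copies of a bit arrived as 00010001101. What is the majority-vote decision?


Ones: 4 out of 11
Threshold: 6

0 (4/11 voted 1)


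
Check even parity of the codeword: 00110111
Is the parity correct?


Number of 1s: 5

No, parity error (5 ones)


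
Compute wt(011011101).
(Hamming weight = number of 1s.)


Counting 1s in 011011101

6


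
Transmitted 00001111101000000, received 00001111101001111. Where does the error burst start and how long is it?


XOR: 00000000000001111

Burst at position 13, length 4


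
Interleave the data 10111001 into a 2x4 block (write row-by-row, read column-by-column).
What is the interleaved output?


Matrix:
  1011
  1001
Read columns: 11001011

11001011


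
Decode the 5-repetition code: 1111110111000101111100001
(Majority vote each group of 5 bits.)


Groups: 11111, 10111, 00010, 11111, 00001
Majority votes: 11010

11010


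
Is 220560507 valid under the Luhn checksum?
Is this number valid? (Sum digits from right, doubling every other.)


Luhn sum = 25
25 mod 10 = 5

Invalid (Luhn sum mod 10 = 5)


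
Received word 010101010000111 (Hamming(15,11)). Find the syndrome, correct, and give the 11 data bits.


Syndrome = 4: error at position 4

Data: 00100000111 (corrected bit 4)


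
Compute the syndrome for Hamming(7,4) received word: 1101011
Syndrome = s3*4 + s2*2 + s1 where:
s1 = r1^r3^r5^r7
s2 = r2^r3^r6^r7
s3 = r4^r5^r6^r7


s1=0, s2=1, s3=1

Syndrome = 6 (error at position 6)


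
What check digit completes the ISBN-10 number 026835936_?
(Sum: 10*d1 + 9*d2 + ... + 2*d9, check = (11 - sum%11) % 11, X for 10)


Weighted sum: 222
222 mod 11 = 2

Check digit: 9


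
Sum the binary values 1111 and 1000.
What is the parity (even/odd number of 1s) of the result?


1111 = 15
1000 = 8
Sum = 23 = 10111
1s count = 4

even parity (4 ones in 10111)


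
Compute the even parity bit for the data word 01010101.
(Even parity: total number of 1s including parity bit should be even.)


Number of 1s in data: 4
Parity bit: 0

0


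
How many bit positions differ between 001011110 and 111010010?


XOR: 110001100
Count of 1s: 4

4


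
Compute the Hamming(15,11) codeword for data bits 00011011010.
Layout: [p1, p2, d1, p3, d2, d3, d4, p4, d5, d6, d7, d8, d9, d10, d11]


Parity bits: p1=1, p2=1, p3=1, p4=0

110100101011010


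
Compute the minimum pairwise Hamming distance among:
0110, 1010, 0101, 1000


Comparing all pairs, minimum distance: 1
Can detect 0 errors, correct 0 errors

1


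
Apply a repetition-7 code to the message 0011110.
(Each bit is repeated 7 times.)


Each bit -> 7 copies

0000000000000011111111111111111111111111110000000


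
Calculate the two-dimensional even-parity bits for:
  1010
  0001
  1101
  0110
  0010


Row parities: 01101
Column parities: 0010

Row P: 01101, Col P: 0010, Corner: 1


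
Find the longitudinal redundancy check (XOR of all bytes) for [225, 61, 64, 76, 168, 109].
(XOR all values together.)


XOR chain: 225 ^ 61 ^ 64 ^ 76 ^ 168 ^ 109 = 21

21


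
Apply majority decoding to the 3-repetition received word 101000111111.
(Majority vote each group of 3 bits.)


Groups: 101, 000, 111, 111
Majority votes: 1011

1011


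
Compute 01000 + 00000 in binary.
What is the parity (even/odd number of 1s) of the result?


01000 = 8
00000 = 0
Sum = 8 = 1000
1s count = 1

odd parity (1 ones in 1000)


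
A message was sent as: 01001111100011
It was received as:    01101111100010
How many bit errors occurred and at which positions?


XOR: 00100000000001

2 error(s) at position(s): 2, 13


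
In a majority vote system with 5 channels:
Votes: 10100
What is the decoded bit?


Ones: 2 out of 5
Threshold: 3

0 (2/5 voted 1)


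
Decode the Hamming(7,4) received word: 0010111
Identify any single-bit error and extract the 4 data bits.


Syndrome = 7: error at position 7

Data: 1110 (corrected bit 7)


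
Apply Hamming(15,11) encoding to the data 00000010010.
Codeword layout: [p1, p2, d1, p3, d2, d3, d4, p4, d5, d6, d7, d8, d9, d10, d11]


Parity bits: p1=1, p2=0, p3=1, p4=0

100100000010010


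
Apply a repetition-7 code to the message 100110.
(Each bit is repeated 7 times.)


Each bit -> 7 copies

111111100000000000000111111111111110000000


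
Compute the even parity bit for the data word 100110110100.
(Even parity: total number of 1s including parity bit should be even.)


Number of 1s in data: 6
Parity bit: 0

0


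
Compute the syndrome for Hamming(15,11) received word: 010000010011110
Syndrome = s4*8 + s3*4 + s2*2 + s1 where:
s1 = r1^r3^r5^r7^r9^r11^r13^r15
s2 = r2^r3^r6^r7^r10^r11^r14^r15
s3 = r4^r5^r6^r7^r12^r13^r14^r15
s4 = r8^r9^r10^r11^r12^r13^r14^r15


s1=0, s2=1, s3=1, s4=1

Syndrome = 14 (error at position 14)


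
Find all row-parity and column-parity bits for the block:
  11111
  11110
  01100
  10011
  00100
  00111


Row parities: 100111
Column parities: 11101

Row P: 100111, Col P: 11101, Corner: 0


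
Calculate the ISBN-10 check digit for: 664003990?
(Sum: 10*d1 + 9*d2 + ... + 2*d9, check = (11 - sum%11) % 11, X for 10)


Weighted sum: 224
224 mod 11 = 4

Check digit: 7


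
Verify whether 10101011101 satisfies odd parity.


Number of 1s: 7

Yes, parity is correct (7 ones)


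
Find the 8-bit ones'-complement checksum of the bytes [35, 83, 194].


Sum = 312 mod 256 = 56
Complement = 199

199


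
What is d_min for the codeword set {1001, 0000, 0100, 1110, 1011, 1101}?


Comparing all pairs, minimum distance: 1
Can detect 0 errors, correct 0 errors

1


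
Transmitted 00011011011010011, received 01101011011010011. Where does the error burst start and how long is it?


XOR: 01110000000000000

Burst at position 1, length 3


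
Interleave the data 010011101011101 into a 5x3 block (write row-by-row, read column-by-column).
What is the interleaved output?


Matrix:
  010
  011
  101
  011
  101
Read columns: 001011101001111

001011101001111


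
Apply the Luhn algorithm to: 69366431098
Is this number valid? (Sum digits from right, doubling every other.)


Luhn sum = 57
57 mod 10 = 7

Invalid (Luhn sum mod 10 = 7)


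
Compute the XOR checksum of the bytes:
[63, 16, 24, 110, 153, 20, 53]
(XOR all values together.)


XOR chain: 63 ^ 16 ^ 24 ^ 110 ^ 153 ^ 20 ^ 53 = 225

225


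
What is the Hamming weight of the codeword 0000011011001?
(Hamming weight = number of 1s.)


Counting 1s in 0000011011001

5


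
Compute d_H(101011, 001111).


XOR: 100100
Count of 1s: 2

2


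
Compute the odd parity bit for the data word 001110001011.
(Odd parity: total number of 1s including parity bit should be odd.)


Number of 1s in data: 6
Parity bit: 1

1


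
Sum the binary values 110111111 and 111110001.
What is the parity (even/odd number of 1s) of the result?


110111111 = 447
111110001 = 497
Sum = 944 = 1110110000
1s count = 5

odd parity (5 ones in 1110110000)


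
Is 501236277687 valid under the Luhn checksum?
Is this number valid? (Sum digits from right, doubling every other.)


Luhn sum = 53
53 mod 10 = 3

Invalid (Luhn sum mod 10 = 3)


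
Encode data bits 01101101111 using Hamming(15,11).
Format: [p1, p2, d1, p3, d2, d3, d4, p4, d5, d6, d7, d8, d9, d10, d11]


Parity bits: p1=0, p2=0, p3=0, p4=0

000011001101111


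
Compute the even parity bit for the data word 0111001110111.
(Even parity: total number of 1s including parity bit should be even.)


Number of 1s in data: 9
Parity bit: 1

1


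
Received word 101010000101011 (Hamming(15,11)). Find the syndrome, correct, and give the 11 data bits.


Syndrome = 0: no error detected

Data: 11000101011 (no errors)


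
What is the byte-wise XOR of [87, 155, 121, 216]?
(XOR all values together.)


XOR chain: 87 ^ 155 ^ 121 ^ 216 = 109

109


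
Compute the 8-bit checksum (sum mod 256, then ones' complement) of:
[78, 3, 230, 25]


Sum = 336 mod 256 = 80
Complement = 175

175


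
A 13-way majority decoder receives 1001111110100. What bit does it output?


Ones: 8 out of 13
Threshold: 7

1 (8/13 voted 1)


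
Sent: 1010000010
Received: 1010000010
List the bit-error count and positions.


XOR: 0000000000

0 errors (received matches sent)


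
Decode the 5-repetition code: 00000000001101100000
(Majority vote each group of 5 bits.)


Groups: 00000, 00000, 11011, 00000
Majority votes: 0010

0010


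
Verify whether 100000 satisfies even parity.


Number of 1s: 1

No, parity error (1 ones)


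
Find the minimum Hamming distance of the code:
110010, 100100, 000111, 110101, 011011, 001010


Comparing all pairs, minimum distance: 2
Can detect 1 errors, correct 0 errors

2


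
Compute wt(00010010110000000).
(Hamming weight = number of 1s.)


Counting 1s in 00010010110000000

4


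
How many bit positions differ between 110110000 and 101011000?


XOR: 011101000
Count of 1s: 4

4


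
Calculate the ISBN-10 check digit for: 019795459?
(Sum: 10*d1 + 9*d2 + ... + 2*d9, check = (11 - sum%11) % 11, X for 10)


Weighted sum: 258
258 mod 11 = 5

Check digit: 6


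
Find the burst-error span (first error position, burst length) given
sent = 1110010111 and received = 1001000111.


XOR: 0111010000

Burst at position 1, length 5


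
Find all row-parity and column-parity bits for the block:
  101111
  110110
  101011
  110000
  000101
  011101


Row parities: 100000
Column parities: 011010

Row P: 100000, Col P: 011010, Corner: 1


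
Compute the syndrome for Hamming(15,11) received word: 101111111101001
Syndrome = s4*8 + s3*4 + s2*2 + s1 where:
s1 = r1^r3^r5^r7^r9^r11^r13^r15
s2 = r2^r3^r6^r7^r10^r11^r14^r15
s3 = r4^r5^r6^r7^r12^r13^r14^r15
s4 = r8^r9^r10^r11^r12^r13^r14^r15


s1=0, s2=1, s3=0, s4=1

Syndrome = 10 (error at position 10)


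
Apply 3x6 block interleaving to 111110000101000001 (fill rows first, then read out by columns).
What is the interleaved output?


Matrix:
  111110
  000101
  000001
Read columns: 100100100110100011

100100100110100011


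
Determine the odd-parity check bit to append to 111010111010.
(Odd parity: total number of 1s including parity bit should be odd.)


Number of 1s in data: 8
Parity bit: 1

1


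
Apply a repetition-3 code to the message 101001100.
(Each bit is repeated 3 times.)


Each bit -> 3 copies

111000111000000111111000000


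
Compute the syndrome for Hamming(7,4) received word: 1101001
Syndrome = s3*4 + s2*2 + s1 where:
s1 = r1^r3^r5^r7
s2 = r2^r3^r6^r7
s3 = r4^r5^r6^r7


s1=0, s2=0, s3=0

Syndrome = 0 (no error)


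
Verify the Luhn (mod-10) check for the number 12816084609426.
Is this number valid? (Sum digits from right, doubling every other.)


Luhn sum = 52
52 mod 10 = 2

Invalid (Luhn sum mod 10 = 2)


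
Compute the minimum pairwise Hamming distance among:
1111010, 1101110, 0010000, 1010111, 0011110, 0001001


Comparing all pairs, minimum distance: 2
Can detect 1 errors, correct 0 errors

2


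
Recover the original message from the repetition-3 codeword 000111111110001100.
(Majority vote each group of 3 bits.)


Groups: 000, 111, 111, 110, 001, 100
Majority votes: 011100

011100


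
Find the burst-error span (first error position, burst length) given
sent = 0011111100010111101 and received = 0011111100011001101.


XOR: 0000000000001110000

Burst at position 12, length 3


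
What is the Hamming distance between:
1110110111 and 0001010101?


XOR: 1111100010
Count of 1s: 6

6


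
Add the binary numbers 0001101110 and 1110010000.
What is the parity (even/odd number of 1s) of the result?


0001101110 = 110
1110010000 = 912
Sum = 1022 = 1111111110
1s count = 9

odd parity (9 ones in 1111111110)


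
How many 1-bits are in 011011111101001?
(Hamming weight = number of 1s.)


Counting 1s in 011011111101001

10


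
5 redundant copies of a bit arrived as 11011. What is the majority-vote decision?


Ones: 4 out of 5
Threshold: 3

1 (4/5 voted 1)


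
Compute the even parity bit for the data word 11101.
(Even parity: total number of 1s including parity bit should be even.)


Number of 1s in data: 4
Parity bit: 0

0


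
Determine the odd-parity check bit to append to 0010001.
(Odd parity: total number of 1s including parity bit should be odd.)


Number of 1s in data: 2
Parity bit: 1

1


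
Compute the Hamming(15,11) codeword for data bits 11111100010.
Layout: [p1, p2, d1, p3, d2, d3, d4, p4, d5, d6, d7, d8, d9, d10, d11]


Parity bits: p1=0, p2=1, p3=0, p4=1

011011111100010


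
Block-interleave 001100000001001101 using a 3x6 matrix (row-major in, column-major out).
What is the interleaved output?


Matrix:
  001100
  000001
  001101
Read columns: 000000101101000011

000000101101000011


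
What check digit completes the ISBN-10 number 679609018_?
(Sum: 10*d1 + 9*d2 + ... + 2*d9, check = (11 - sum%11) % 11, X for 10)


Weighted sum: 301
301 mod 11 = 4

Check digit: 7


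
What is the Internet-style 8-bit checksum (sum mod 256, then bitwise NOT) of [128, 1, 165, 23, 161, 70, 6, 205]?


Sum = 759 mod 256 = 247
Complement = 8

8


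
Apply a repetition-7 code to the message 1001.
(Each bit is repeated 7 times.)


Each bit -> 7 copies

1111111000000000000001111111


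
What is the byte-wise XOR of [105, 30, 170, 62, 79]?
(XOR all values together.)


XOR chain: 105 ^ 30 ^ 170 ^ 62 ^ 79 = 172

172


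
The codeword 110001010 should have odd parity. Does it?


Number of 1s: 4

No, parity error (4 ones)


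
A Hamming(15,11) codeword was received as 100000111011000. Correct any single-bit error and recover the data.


Syndrome = 0: no error detected

Data: 00011011000 (no errors)


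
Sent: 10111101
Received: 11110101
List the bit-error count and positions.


XOR: 01001000

2 error(s) at position(s): 1, 4


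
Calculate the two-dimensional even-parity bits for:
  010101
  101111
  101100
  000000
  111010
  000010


Row parities: 111001
Column parities: 101110

Row P: 111001, Col P: 101110, Corner: 0


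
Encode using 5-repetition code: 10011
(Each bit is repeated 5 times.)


Each bit -> 5 copies

1111100000000001111111111


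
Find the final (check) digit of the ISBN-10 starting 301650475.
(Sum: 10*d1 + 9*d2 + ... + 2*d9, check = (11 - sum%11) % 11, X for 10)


Weighted sum: 157
157 mod 11 = 3

Check digit: 8


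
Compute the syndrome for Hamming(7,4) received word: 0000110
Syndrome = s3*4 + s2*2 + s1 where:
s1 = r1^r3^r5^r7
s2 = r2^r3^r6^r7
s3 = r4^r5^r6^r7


s1=1, s2=1, s3=0

Syndrome = 3 (error at position 3)


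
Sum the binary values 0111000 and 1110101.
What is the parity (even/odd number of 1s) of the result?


0111000 = 56
1110101 = 117
Sum = 173 = 10101101
1s count = 5

odd parity (5 ones in 10101101)


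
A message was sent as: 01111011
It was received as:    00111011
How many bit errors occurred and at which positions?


XOR: 01000000

1 error(s) at position(s): 1


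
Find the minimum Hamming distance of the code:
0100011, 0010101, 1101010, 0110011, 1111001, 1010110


Comparing all pairs, minimum distance: 1
Can detect 0 errors, correct 0 errors

1


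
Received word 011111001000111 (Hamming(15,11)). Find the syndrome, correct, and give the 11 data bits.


Syndrome = 3: error at position 3

Data: 01101000111 (corrected bit 3)


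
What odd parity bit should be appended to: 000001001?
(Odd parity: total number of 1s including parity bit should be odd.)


Number of 1s in data: 2
Parity bit: 1

1


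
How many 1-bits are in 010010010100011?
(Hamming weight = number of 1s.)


Counting 1s in 010010010100011

6


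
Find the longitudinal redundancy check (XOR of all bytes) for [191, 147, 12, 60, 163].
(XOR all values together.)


XOR chain: 191 ^ 147 ^ 12 ^ 60 ^ 163 = 191

191


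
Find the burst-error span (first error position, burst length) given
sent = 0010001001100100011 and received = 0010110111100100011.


XOR: 0000111110000000000

Burst at position 4, length 5


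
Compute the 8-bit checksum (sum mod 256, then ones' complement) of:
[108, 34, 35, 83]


Sum = 260 mod 256 = 4
Complement = 251

251


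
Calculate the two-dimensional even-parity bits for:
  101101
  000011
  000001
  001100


Row parities: 0010
Column parities: 100011

Row P: 0010, Col P: 100011, Corner: 1


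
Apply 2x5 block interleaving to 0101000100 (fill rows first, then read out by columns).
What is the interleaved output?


Matrix:
  01010
  00100
Read columns: 0010011000

0010011000


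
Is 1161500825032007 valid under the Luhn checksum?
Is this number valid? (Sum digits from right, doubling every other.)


Luhn sum = 39
39 mod 10 = 9

Invalid (Luhn sum mod 10 = 9)


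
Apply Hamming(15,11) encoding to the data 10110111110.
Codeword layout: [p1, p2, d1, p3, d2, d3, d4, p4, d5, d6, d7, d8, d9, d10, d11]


Parity bits: p1=0, p2=0, p3=1, p4=1

001101110111110


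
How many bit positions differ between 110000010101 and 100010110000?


XOR: 010010100101
Count of 1s: 5

5


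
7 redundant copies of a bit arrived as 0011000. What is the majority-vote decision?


Ones: 2 out of 7
Threshold: 4

0 (2/7 voted 1)


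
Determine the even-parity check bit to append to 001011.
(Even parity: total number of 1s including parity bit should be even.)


Number of 1s in data: 3
Parity bit: 1

1


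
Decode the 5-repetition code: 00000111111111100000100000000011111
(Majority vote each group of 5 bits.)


Groups: 00000, 11111, 11111, 00000, 10000, 00000, 11111
Majority votes: 0110001

0110001


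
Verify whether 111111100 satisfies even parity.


Number of 1s: 7

No, parity error (7 ones)


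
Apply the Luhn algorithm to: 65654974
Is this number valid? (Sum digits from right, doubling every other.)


Luhn sum = 42
42 mod 10 = 2

Invalid (Luhn sum mod 10 = 2)


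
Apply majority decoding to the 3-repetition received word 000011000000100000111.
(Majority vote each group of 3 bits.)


Groups: 000, 011, 000, 000, 100, 000, 111
Majority votes: 0100001

0100001


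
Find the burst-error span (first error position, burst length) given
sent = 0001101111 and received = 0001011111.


XOR: 0000110000

Burst at position 4, length 2


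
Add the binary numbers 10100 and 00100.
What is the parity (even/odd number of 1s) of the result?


10100 = 20
00100 = 4
Sum = 24 = 11000
1s count = 2

even parity (2 ones in 11000)


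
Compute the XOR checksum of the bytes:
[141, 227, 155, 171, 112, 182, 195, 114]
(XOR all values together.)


XOR chain: 141 ^ 227 ^ 155 ^ 171 ^ 112 ^ 182 ^ 195 ^ 114 = 41

41


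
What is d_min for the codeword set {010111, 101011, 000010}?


Comparing all pairs, minimum distance: 3
Can detect 2 errors, correct 1 errors

3


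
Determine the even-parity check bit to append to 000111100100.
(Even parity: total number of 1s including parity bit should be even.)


Number of 1s in data: 5
Parity bit: 1

1


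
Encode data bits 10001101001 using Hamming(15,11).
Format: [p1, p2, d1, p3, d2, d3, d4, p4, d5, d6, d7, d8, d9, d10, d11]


Parity bits: p1=1, p2=1, p3=0, p4=0

111000001101001


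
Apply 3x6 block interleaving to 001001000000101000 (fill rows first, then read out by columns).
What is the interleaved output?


Matrix:
  001001
  000000
  101000
Read columns: 001000101000000100

001000101000000100


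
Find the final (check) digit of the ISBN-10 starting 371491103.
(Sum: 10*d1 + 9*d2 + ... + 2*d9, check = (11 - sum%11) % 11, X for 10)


Weighted sum: 198
198 mod 11 = 0

Check digit: 0


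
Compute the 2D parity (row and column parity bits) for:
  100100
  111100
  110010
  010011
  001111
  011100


Row parities: 001101
Column parities: 101010

Row P: 001101, Col P: 101010, Corner: 1


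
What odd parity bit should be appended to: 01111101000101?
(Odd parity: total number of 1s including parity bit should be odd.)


Number of 1s in data: 8
Parity bit: 1

1


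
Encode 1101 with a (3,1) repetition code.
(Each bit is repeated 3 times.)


Each bit -> 3 copies

111111000111


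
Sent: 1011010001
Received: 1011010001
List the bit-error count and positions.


XOR: 0000000000

0 errors (received matches sent)


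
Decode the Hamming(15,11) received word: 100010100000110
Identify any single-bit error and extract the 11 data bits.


Syndrome = 0: no error detected

Data: 01010000110 (no errors)


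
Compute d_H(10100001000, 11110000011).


XOR: 01010001011
Count of 1s: 5

5


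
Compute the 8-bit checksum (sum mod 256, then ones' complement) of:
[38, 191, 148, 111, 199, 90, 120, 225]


Sum = 1122 mod 256 = 98
Complement = 157

157


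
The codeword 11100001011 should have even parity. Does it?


Number of 1s: 6

Yes, parity is correct (6 ones)


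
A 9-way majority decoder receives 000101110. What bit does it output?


Ones: 4 out of 9
Threshold: 5

0 (4/9 voted 1)


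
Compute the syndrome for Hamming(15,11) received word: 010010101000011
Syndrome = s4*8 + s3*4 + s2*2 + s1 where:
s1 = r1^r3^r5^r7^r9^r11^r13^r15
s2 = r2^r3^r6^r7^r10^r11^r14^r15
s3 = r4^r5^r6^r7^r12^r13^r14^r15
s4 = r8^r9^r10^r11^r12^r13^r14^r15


s1=0, s2=0, s3=0, s4=1

Syndrome = 8 (error at position 8)


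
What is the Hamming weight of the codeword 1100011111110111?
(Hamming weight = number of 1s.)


Counting 1s in 1100011111110111

12


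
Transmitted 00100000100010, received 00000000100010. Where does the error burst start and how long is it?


XOR: 00100000000000

Burst at position 2, length 1


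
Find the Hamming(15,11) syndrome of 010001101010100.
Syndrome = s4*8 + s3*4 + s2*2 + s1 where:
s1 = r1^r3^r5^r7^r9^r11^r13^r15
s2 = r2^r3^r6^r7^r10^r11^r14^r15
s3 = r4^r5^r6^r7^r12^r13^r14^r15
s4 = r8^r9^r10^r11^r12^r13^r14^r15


s1=0, s2=0, s3=1, s4=1

Syndrome = 12 (error at position 12)


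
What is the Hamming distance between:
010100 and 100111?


XOR: 110011
Count of 1s: 4

4


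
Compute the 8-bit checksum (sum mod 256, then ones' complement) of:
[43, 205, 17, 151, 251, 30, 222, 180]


Sum = 1099 mod 256 = 75
Complement = 180

180


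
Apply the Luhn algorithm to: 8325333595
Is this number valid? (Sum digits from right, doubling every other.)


Luhn sum = 53
53 mod 10 = 3

Invalid (Luhn sum mod 10 = 3)


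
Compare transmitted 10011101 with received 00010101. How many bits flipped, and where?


XOR: 10001000

2 error(s) at position(s): 0, 4


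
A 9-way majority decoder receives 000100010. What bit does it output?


Ones: 2 out of 9
Threshold: 5

0 (2/9 voted 1)


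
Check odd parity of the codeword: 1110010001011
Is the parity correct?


Number of 1s: 7

Yes, parity is correct (7 ones)


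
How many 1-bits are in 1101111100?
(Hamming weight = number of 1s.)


Counting 1s in 1101111100

7


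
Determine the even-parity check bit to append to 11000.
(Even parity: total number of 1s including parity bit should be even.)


Number of 1s in data: 2
Parity bit: 0

0


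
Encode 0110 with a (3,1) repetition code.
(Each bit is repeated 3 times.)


Each bit -> 3 copies

000111111000


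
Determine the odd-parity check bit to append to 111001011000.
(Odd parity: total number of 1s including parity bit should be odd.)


Number of 1s in data: 6
Parity bit: 1

1


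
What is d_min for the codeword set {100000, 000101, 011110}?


Comparing all pairs, minimum distance: 3
Can detect 2 errors, correct 1 errors

3


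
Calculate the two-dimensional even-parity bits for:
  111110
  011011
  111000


Row parities: 101
Column parities: 011101

Row P: 101, Col P: 011101, Corner: 0


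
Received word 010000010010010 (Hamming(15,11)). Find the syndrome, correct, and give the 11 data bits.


Syndrome = 15: error at position 15

Data: 00000010011 (corrected bit 15)


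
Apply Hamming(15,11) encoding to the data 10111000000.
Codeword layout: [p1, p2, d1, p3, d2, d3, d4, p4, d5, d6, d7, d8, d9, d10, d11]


Parity bits: p1=1, p2=1, p3=0, p4=1

111001111000000
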